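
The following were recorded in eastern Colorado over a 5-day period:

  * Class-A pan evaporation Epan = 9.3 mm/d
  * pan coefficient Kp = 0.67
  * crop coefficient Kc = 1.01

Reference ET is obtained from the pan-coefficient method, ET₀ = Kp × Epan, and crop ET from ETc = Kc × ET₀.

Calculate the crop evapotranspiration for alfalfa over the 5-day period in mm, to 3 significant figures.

ET₀ = 0.67 × 9.3 = 6.2310 mm/d
ETc = Kc × ET₀ = 1.01 × 6.2310 = 6.2933 mm/d
Over 5 days: 6.2933 × 5 = 31.467 mm

31.5 mm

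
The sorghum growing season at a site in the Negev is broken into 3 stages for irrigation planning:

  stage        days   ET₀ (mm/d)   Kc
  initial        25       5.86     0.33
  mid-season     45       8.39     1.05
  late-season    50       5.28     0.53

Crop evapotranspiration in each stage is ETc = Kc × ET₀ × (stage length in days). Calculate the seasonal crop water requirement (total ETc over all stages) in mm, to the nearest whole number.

585 mm

initial: 0.33 × 5.86 × 25 = 48.35 mm
mid-season: 1.05 × 8.39 × 45 = 396.43 mm
late-season: 0.53 × 5.28 × 50 = 139.92 mm
Seasonal total = 584.70 mm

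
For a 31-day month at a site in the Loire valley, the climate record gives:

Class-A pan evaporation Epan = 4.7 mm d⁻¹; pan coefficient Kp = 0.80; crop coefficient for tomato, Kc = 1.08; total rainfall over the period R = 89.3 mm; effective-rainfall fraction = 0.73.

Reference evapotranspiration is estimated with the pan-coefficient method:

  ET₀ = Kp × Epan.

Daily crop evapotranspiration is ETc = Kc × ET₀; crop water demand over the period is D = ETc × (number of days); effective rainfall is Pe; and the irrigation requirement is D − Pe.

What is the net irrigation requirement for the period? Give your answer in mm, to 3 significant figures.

ET₀ = 0.80 × 4.7 = 3.7600 mm/d
ETc = Kc × ET₀ = 1.08 × 3.7600 = 4.0608 mm/d
Crop demand D = ETc × 31 d = 4.0608 × 31 = 125.885 mm
Pe = 0.73 × 89.3 = 65.189 mm
D − Pe = 125.885 − 65.189 = 60.696 mm

60.7 mm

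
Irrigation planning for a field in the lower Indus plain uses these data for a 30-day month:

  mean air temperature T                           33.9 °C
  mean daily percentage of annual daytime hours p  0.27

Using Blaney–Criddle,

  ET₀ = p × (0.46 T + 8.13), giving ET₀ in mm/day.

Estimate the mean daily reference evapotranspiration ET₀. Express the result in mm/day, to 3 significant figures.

ET₀ = 0.27 × (0.46 × 33.9 + 8.13) = 0.27 × 23.724 = 6.4055 mm/d

6.41 mm/day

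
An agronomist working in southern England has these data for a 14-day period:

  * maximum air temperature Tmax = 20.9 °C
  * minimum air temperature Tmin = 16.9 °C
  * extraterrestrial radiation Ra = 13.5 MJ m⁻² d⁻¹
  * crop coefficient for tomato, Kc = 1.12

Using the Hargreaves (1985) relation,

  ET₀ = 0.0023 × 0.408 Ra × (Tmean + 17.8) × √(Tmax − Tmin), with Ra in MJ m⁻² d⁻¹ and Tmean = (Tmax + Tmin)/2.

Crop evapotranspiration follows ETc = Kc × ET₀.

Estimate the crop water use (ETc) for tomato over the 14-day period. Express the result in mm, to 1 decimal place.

Tmean = (20.9 + 16.9)/2 = 18.90 °C
0.408 Ra = 0.408 × 13.5 = 5.5080 mm/d equivalent
ET₀ = 0.0023 × 5.5080 × (18.90 + 17.8) × √4.0 = 0.0023 × 5.5080 × 36.70 × 2.0000 = 0.9299 mm/d
ETc = Kc × ET₀ = 1.12 × 0.9299 = 1.0415 mm/d
Over 14 days: 1.0415 × 14 = 14.581 mm

14.6 mm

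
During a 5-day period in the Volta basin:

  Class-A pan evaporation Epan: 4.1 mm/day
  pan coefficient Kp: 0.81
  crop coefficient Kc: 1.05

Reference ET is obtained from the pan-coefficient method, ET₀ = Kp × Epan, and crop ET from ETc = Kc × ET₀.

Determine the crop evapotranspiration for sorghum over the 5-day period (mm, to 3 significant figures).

17.4 mm

ET₀ = 0.81 × 4.1 = 3.3210 mm/d
ETc = Kc × ET₀ = 1.05 × 3.3210 = 3.4871 mm/d
Over 5 days: 3.4871 × 5 = 17.436 mm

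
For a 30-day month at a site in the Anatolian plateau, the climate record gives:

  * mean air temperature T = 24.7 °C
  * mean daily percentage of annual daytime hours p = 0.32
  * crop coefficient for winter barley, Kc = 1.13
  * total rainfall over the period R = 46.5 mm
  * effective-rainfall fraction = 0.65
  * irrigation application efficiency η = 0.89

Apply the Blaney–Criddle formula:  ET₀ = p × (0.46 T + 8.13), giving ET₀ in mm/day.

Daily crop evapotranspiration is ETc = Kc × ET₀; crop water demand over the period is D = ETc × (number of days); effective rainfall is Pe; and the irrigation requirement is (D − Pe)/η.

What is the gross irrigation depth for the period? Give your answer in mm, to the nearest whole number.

ET₀ = 0.32 × (0.46 × 24.7 + 8.13) = 0.32 × 19.492 = 6.2374 mm/d
ETc = Kc × ET₀ = 1.13 × 6.2374 = 7.0483 mm/d
Crop demand D = ETc × 30 d = 7.0483 × 30 = 211.449 mm
Pe = 0.65 × 46.5 = 30.225 mm
D − Pe = 211.449 − 30.225 = 181.224 mm
Gross irrigation = 181.224 / 0.89 = 203.622 mm

204 mm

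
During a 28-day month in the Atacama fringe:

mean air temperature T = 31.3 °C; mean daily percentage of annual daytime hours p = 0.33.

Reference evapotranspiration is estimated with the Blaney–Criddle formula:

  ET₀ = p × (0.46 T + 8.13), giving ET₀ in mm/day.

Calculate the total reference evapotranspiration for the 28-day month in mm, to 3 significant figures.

ET₀ = 0.33 × (0.46 × 31.3 + 8.13) = 0.33 × 22.528 = 7.4342 mm/d
Monthly total = 7.4342 × 28 = 208.158 mm

208 mm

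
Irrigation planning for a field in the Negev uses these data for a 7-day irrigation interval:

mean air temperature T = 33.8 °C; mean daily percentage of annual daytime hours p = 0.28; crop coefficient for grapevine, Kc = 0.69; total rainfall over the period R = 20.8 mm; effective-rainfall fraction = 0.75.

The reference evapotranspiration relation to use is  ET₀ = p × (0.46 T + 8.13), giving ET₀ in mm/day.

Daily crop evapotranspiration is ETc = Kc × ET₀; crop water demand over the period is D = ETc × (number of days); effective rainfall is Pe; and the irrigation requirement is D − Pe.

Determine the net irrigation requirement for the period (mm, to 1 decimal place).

16.4 mm

ET₀ = 0.28 × (0.46 × 33.8 + 8.13) = 0.28 × 23.678 = 6.6298 mm/d
ETc = Kc × ET₀ = 0.69 × 6.6298 = 4.5746 mm/d
Crop demand D = ETc × 7 d = 4.5746 × 7 = 32.022 mm
Pe = 0.75 × 20.8 = 15.600 mm
D − Pe = 32.022 − 15.600 = 16.422 mm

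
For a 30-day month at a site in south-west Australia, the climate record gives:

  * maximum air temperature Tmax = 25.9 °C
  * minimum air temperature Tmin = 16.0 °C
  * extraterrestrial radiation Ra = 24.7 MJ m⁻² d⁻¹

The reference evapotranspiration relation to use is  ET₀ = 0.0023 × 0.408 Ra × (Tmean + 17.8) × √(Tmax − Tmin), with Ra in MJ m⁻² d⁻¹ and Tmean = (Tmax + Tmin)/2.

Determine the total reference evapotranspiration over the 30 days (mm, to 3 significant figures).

84.8 mm

Tmean = (25.9 + 16.0)/2 = 20.95 °C
0.408 Ra = 0.408 × 24.7 = 10.0776 mm/d equivalent
ET₀ = 0.0023 × 10.0776 × (20.95 + 17.8) × √9.9 = 0.0023 × 10.0776 × 38.75 × 3.1464 = 2.8260 mm/d
Over 30 days: 2.8260 × 30 = 84.780 mm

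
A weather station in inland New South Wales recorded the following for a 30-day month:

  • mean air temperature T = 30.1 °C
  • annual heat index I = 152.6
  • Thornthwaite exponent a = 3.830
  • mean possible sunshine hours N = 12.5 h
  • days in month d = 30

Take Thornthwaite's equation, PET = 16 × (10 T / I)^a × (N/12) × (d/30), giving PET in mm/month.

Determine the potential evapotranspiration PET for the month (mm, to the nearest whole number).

225 mm

10T/I = 10 × 30.1 / 152.6 = 1.9725
(10T/I)^a = 1.9725^3.830 = 13.4870
Uncorrected PET = 16 × 13.4870 = 215.792 mm
Correction = (N/12)(d/30) = (12.5/12)(30/30) = 1.0417
PET = 215.792 × 1.0417 = 224.791 mm/month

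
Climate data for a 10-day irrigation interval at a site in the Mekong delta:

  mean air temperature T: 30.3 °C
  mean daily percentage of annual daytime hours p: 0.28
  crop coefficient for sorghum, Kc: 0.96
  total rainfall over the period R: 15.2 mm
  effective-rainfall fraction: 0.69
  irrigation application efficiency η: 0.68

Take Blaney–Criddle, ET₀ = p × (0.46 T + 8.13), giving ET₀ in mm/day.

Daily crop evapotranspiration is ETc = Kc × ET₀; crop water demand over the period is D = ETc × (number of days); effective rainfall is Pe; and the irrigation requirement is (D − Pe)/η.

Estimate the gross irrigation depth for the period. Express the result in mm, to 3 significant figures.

ET₀ = 0.28 × (0.46 × 30.3 + 8.13) = 0.28 × 22.068 = 6.1790 mm/d
ETc = Kc × ET₀ = 0.96 × 6.1790 = 5.9318 mm/d
Crop demand D = ETc × 10 d = 5.9318 × 10 = 59.318 mm
Pe = 0.69 × 15.2 = 10.488 mm
D − Pe = 59.318 − 10.488 = 48.830 mm
Gross irrigation = 48.830 / 0.68 = 71.809 mm

71.8 mm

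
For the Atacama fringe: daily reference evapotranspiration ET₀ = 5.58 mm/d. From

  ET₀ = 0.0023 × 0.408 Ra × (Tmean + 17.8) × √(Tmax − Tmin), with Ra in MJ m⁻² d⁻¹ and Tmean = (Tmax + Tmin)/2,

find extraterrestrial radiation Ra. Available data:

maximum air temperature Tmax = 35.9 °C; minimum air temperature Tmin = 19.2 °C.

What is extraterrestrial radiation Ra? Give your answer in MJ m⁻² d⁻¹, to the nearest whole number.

Tmean = (35.9+19.2)/2 = 27.55 °C; ΔT = 16.7
Ra = ET₀ / [0.0023 × 0.408 × (Tmean+17.8) × √ΔT]
   = 5.58 / (0.0023 × 0.408 × 45.35 × 4.0866) = 32.085 MJ m⁻² d⁻¹

32 MJ m⁻² d⁻¹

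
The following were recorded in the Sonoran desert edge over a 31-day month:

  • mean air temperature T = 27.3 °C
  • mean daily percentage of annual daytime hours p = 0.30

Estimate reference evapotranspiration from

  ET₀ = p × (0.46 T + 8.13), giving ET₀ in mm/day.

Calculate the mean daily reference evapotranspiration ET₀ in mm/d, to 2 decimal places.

6.21 mm/d

ET₀ = 0.30 × (0.46 × 27.3 + 8.13) = 0.30 × 20.688 = 6.2064 mm/d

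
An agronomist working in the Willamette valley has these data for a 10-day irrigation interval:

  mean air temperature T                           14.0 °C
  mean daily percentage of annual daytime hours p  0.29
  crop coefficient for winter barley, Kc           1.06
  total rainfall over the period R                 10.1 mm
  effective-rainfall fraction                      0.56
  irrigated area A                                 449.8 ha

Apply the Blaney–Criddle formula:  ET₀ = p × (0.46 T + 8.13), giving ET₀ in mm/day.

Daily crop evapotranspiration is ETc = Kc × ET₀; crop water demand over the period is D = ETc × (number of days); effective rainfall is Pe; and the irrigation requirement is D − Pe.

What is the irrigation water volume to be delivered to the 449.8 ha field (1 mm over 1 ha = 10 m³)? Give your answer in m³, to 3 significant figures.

176000 m³

ET₀ = 0.29 × (0.46 × 14.0 + 8.13) = 0.29 × 14.570 = 4.2253 mm/d
ETc = Kc × ET₀ = 1.06 × 4.2253 = 4.4788 mm/d
Crop demand D = ETc × 10 d = 4.4788 × 10 = 44.788 mm
Pe = 0.56 × 10.1 = 5.656 mm
D − Pe = 44.788 − 5.656 = 39.132 mm
Volume = 39.132 mm × 449.8 ha × 10 = 176015.7 m³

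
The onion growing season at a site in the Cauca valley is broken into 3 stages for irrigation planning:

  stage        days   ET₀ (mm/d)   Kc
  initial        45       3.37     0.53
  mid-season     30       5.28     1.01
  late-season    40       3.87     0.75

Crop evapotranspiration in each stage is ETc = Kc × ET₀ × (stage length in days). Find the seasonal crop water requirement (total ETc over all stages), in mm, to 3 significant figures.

initial: 0.53 × 3.37 × 45 = 80.37 mm
mid-season: 1.01 × 5.28 × 30 = 159.98 mm
late-season: 0.75 × 3.87 × 40 = 116.10 mm
Seasonal total = 356.45 mm

356 mm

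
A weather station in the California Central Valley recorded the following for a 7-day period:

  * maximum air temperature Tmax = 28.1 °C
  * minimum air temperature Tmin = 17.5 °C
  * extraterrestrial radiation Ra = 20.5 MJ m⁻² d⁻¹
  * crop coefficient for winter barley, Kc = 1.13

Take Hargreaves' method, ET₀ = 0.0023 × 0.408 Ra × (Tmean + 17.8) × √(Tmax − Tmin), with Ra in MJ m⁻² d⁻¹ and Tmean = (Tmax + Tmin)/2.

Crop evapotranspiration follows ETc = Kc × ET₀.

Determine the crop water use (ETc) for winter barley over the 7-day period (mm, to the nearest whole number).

Tmean = (28.1 + 17.5)/2 = 22.80 °C
0.408 Ra = 0.408 × 20.5 = 8.3640 mm/d equivalent
ET₀ = 0.0023 × 8.3640 × (22.80 + 17.8) × √10.6 = 0.0023 × 8.3640 × 40.60 × 3.2558 = 2.5429 mm/d
ETc = Kc × ET₀ = 1.13 × 2.5429 = 2.8735 mm/d
Over 7 days: 2.8735 × 7 = 20.115 mm

20 mm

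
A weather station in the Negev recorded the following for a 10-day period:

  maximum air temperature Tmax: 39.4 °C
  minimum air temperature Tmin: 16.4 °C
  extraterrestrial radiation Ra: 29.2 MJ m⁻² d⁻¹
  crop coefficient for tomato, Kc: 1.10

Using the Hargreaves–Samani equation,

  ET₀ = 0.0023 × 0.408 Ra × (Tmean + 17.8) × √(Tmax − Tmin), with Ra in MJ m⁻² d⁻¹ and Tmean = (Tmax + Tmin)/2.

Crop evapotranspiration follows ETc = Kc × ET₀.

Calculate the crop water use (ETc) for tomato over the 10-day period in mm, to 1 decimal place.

Tmean = (39.4 + 16.4)/2 = 27.90 °C
0.408 Ra = 0.408 × 29.2 = 11.9136 mm/d equivalent
ET₀ = 0.0023 × 11.9136 × (27.90 + 17.8) × √23.0 = 0.0023 × 11.9136 × 45.70 × 4.7958 = 6.0055 mm/d
ETc = Kc × ET₀ = 1.10 × 6.0055 = 6.6061 mm/d
Over 10 days: 6.6061 × 10 = 66.061 mm

66.1 mm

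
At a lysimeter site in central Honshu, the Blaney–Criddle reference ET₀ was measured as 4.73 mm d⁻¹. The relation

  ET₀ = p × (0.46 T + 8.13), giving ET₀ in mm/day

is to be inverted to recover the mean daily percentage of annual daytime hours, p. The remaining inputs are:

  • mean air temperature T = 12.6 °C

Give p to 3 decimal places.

0.340

p = ET₀ / (0.46 T + 8.13) = 4.73 / (0.46 × 12.6 + 8.13) = 4.73 / 13.926 = 0.3397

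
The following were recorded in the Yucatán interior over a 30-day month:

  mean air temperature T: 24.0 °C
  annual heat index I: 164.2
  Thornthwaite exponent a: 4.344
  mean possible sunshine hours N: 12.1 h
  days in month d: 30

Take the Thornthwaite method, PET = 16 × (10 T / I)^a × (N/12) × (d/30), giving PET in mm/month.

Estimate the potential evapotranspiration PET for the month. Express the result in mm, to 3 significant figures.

83.9 mm

10T/I = 10 × 24.0 / 164.2 = 1.4616
(10T/I)^a = 1.4616^4.344 = 5.2001
Uncorrected PET = 16 × 5.2001 = 83.202 mm
Correction = (N/12)(d/30) = (12.1/12)(30/30) = 1.0083
PET = 83.202 × 1.0083 = 83.893 mm/month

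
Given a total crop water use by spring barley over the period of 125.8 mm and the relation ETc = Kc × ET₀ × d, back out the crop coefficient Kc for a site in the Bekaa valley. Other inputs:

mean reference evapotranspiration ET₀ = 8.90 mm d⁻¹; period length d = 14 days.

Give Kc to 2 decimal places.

ETc = Kc × ET₀ × d  ⇒  Kc = ETc / (ET₀ × d)
Kc = 125.8 / (8.90 × 14) = 125.8 / 124.60 = 1.0096

1.01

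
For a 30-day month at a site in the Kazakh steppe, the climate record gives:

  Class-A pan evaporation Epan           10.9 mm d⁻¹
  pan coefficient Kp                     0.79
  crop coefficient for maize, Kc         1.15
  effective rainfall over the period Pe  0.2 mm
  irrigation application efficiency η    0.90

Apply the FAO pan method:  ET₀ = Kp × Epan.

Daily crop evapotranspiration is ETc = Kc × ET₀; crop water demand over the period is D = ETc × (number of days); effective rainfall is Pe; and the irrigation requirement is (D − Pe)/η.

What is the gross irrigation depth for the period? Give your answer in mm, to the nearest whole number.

330 mm

ET₀ = 0.79 × 10.9 = 8.6110 mm/d
ETc = Kc × ET₀ = 1.15 × 8.6110 = 9.9027 mm/d
Crop demand D = ETc × 30 d = 9.9027 × 30 = 297.081 mm
D − Pe = 297.081 − 0.2 = 296.881 mm
Gross irrigation = 296.881 / 0.90 = 329.868 mm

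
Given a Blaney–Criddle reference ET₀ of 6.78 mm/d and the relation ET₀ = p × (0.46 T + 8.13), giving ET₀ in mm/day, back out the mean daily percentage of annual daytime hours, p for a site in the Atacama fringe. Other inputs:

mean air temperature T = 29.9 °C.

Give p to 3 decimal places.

p = ET₀ / (0.46 T + 8.13) = 6.78 / (0.46 × 29.9 + 8.13) = 6.78 / 21.884 = 0.3098

0.310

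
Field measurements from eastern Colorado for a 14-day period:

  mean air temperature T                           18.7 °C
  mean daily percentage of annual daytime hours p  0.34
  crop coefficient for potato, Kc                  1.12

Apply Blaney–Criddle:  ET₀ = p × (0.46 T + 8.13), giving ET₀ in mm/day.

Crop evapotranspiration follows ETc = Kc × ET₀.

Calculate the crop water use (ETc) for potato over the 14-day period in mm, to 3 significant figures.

ET₀ = 0.34 × (0.46 × 18.7 + 8.13) = 0.34 × 16.732 = 5.6889 mm/d
ETc = Kc × ET₀ = 1.12 × 5.6889 = 6.3716 mm/d
Over 14 days: 6.3716 × 14 = 89.202 mm

89.2 mm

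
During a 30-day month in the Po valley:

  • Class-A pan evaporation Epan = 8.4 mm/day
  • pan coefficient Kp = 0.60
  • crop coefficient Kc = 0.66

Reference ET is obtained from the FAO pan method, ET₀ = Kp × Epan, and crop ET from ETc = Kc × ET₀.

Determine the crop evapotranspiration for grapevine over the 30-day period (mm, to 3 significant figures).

99.8 mm

ET₀ = 0.60 × 8.4 = 5.0400 mm/d
ETc = Kc × ET₀ = 0.66 × 5.0400 = 3.3264 mm/d
Over 30 days: 3.3264 × 30 = 99.792 mm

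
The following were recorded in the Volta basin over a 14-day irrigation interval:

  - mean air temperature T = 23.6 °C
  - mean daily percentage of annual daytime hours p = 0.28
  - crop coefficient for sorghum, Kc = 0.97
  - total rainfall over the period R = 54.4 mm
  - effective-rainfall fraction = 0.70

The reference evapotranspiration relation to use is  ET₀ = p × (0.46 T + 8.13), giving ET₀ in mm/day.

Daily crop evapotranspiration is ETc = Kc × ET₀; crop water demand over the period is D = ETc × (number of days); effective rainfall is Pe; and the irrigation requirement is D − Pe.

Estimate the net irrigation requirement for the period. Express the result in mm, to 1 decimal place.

ET₀ = 0.28 × (0.46 × 23.6 + 8.13) = 0.28 × 18.986 = 5.3161 mm/d
ETc = Kc × ET₀ = 0.97 × 5.3161 = 5.1566 mm/d
Crop demand D = ETc × 14 d = 5.1566 × 14 = 72.192 mm
Pe = 0.70 × 54.4 = 38.080 mm
D − Pe = 72.192 − 38.080 = 34.112 mm

34.1 mm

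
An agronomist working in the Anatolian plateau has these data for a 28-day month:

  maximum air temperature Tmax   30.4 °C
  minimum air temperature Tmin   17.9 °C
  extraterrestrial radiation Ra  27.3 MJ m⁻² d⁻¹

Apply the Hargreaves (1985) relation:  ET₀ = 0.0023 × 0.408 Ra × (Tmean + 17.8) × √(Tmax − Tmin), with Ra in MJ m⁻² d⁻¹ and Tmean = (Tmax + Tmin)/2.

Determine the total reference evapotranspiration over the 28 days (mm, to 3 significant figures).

106 mm

Tmean = (30.4 + 17.9)/2 = 24.15 °C
0.408 Ra = 0.408 × 27.3 = 11.1384 mm/d equivalent
ET₀ = 0.0023 × 11.1384 × (24.15 + 17.8) × √12.5 = 0.0023 × 11.1384 × 41.95 × 3.5355 = 3.7996 mm/d
Over 28 days: 3.7996 × 28 = 106.389 mm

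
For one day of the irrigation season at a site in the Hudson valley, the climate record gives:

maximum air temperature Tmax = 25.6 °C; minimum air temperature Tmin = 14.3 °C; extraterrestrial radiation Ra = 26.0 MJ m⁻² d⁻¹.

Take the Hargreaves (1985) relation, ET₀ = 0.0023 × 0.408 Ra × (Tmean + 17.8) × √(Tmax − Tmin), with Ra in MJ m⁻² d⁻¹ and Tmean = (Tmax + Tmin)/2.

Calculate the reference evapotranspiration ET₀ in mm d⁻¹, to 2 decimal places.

Tmean = (25.6 + 14.3)/2 = 19.95 °C
0.408 Ra = 0.408 × 26.0 = 10.6080 mm/d equivalent
ET₀ = 0.0023 × 10.6080 × (19.95 + 17.8) × √11.3 = 0.0023 × 10.6080 × 37.75 × 3.3615 = 3.0961 mm/d

3.10 mm d⁻¹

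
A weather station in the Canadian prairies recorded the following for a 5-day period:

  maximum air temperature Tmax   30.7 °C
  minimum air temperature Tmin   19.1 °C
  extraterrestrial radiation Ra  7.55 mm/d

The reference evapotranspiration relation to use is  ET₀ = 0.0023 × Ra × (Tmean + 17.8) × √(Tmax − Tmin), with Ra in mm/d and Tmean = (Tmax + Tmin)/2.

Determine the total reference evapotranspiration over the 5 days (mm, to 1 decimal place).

Tmean = (30.7 + 19.1)/2 = 24.90 °C
ET₀ = 0.0023 × 7.55 × (24.90 + 17.8) × √11.6 = 0.0023 × 7.55 × 42.70 × 3.4059 = 2.5254 mm/d
Over 5 days: 2.5254 × 5 = 12.627 mm

12.6 mm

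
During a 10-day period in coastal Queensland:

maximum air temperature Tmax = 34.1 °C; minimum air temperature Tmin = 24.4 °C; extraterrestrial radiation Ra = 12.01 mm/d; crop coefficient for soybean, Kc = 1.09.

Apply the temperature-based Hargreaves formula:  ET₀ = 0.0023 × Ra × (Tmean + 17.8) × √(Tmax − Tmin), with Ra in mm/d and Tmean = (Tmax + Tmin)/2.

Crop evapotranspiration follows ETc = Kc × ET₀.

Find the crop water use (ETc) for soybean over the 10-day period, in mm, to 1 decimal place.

Tmean = (34.1 + 24.4)/2 = 29.25 °C
ET₀ = 0.0023 × 12.01 × (29.25 + 17.8) × √9.7 = 0.0023 × 12.01 × 47.05 × 3.1145 = 4.0478 mm/d
ETc = Kc × ET₀ = 1.09 × 4.0478 = 4.4121 mm/d
Over 10 days: 4.4121 × 10 = 44.121 mm

44.1 mm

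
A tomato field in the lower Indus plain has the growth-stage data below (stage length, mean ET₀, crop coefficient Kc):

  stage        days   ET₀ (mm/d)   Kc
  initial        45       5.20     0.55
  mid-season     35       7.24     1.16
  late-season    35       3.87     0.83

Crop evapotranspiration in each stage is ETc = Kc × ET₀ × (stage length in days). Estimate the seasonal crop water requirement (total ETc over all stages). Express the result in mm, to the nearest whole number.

initial: 0.55 × 5.20 × 45 = 128.70 mm
mid-season: 1.16 × 7.24 × 35 = 293.94 mm
late-season: 0.83 × 3.87 × 35 = 112.42 mm
Seasonal total = 535.06 mm

535 mm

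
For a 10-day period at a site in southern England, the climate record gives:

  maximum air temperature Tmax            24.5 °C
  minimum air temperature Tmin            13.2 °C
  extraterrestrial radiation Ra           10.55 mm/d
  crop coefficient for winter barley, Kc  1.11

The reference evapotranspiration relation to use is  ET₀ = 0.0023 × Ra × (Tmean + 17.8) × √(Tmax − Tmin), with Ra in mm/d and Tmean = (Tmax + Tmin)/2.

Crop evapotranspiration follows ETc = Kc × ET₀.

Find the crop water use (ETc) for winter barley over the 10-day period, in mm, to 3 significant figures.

33.2 mm

Tmean = (24.5 + 13.2)/2 = 18.85 °C
ET₀ = 0.0023 × 10.55 × (18.85 + 17.8) × √11.3 = 0.0023 × 10.55 × 36.65 × 3.3615 = 2.9894 mm/d
ETc = Kc × ET₀ = 1.11 × 2.9894 = 3.3182 mm/d
Over 10 days: 3.3182 × 10 = 33.182 mm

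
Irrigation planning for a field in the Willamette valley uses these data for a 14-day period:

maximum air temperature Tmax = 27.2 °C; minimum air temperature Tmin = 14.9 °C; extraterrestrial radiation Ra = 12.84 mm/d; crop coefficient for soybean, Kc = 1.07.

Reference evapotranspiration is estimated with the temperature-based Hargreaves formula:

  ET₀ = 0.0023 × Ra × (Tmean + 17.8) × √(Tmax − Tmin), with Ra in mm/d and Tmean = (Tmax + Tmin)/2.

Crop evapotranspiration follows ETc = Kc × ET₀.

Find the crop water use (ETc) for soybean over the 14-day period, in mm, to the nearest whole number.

Tmean = (27.2 + 14.9)/2 = 21.05 °C
ET₀ = 0.0023 × 12.84 × (21.05 + 17.8) × √12.3 = 0.0023 × 12.84 × 38.85 × 3.5071 = 4.0238 mm/d
ETc = Kc × ET₀ = 1.07 × 4.0238 = 4.3055 mm/d
Over 14 days: 4.3055 × 14 = 60.277 mm

60 mm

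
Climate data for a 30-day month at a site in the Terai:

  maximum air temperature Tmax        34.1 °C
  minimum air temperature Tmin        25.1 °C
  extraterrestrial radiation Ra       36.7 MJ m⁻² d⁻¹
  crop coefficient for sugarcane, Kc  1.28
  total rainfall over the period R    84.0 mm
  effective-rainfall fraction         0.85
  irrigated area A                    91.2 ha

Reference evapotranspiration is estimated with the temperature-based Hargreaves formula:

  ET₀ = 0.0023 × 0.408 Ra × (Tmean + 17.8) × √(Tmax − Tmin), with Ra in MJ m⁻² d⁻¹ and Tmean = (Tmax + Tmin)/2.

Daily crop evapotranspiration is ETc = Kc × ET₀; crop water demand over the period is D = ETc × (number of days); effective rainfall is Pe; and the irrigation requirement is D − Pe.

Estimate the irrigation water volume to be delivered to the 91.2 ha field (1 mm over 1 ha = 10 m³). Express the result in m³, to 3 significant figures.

106000 m³

Tmean = (34.1 + 25.1)/2 = 29.60 °C
0.408 Ra = 0.408 × 36.7 = 14.9736 mm/d equivalent
ET₀ = 0.0023 × 14.9736 × (29.60 + 17.8) × √9.0 = 0.0023 × 14.9736 × 47.40 × 3.0000 = 4.8973 mm/d
ETc = Kc × ET₀ = 1.28 × 4.8973 = 6.2685 mm/d
Crop demand D = ETc × 30 d = 6.2685 × 30 = 188.055 mm
Pe = 0.85 × 84.0 = 71.400 mm
D − Pe = 188.055 − 71.400 = 116.655 mm
Volume = 116.655 mm × 91.2 ha × 10 = 106389.4 m³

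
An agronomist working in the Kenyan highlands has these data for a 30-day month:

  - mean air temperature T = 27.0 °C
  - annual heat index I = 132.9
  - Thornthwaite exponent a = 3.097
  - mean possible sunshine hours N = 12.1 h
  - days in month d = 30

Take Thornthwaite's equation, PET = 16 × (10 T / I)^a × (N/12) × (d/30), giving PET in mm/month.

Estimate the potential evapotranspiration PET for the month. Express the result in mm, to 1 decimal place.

10T/I = 10 × 27.0 / 132.9 = 2.0316
(10T/I)^a = 2.0316^3.097 = 8.9820
Uncorrected PET = 16 × 8.9820 = 143.712 mm
Correction = (N/12)(d/30) = (12.1/12)(30/30) = 1.0083
PET = 143.712 × 1.0083 = 144.905 mm/month

144.9 mm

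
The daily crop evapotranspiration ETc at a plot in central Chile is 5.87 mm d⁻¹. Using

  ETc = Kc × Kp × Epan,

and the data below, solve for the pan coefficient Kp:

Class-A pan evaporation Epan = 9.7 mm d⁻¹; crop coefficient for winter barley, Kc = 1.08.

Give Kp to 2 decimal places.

0.56

ETc = Kc × Kp × Epan  ⇒  Kp = ETc / (Kc × Epan)
Kp = 5.87 / (1.08 × 9.7) = 5.87 / 10.476 = 0.5603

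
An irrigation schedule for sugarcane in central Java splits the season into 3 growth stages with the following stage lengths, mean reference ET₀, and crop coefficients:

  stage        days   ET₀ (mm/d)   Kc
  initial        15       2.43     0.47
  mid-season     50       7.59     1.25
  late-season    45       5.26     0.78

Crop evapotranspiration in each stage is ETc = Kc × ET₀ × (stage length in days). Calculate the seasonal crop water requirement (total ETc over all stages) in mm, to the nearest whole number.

initial: 0.47 × 2.43 × 15 = 17.13 mm
mid-season: 1.25 × 7.59 × 50 = 474.38 mm
late-season: 0.78 × 5.26 × 45 = 184.63 mm
Seasonal total = 676.14 mm

676 mm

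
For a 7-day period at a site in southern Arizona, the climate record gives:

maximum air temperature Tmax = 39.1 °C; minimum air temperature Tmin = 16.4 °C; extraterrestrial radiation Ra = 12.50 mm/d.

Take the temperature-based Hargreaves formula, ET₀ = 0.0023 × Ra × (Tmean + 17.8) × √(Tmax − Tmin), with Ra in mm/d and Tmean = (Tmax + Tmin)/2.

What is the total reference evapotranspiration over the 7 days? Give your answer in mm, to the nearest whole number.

Tmean = (39.1 + 16.4)/2 = 27.75 °C
ET₀ = 0.0023 × 12.50 × (27.75 + 17.8) × √22.7 = 0.0023 × 12.50 × 45.55 × 4.7645 = 6.2394 mm/d
Over 7 days: 6.2394 × 7 = 43.676 mm

44 mm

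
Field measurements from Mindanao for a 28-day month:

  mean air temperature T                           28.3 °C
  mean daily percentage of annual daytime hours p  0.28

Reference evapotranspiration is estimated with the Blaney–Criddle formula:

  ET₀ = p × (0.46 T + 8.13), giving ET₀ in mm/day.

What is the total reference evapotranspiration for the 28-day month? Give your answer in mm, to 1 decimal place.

ET₀ = 0.28 × (0.46 × 28.3 + 8.13) = 0.28 × 21.148 = 5.9214 mm/d
Monthly total = 5.9214 × 28 = 165.799 mm

165.8 mm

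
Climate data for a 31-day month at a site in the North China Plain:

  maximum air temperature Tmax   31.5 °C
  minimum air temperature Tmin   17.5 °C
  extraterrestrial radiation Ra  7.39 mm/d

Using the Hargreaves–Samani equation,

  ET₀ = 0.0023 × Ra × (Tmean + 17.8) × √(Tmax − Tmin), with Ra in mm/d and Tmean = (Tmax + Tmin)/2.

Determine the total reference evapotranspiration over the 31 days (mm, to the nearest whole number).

83 mm

Tmean = (31.5 + 17.5)/2 = 24.50 °C
ET₀ = 0.0023 × 7.39 × (24.50 + 17.8) × √14.0 = 0.0023 × 7.39 × 42.30 × 3.7417 = 2.6902 mm/d
Over 31 days: 2.6902 × 31 = 83.396 mm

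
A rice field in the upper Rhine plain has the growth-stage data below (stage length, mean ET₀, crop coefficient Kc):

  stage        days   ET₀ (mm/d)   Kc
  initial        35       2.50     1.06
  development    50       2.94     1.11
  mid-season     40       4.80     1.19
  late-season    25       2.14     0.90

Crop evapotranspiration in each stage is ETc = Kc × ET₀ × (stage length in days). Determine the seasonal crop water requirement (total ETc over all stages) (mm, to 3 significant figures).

initial: 1.06 × 2.50 × 35 = 92.75 mm
development: 1.11 × 2.94 × 50 = 163.17 mm
mid-season: 1.19 × 4.80 × 40 = 228.48 mm
late-season: 0.90 × 2.14 × 25 = 48.15 mm
Seasonal total = 532.55 mm

533 mm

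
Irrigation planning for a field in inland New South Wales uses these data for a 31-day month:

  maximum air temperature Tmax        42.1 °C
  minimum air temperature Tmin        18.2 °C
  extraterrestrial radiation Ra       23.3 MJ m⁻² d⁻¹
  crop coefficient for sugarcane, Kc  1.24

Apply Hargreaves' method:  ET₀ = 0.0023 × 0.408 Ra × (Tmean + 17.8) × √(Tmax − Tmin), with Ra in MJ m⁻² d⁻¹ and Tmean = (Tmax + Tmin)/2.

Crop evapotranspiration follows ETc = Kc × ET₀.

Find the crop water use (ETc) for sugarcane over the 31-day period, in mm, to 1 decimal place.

197.0 mm

Tmean = (42.1 + 18.2)/2 = 30.15 °C
0.408 Ra = 0.408 × 23.3 = 9.5064 mm/d equivalent
ET₀ = 0.0023 × 9.5064 × (30.15 + 17.8) × √23.9 = 0.0023 × 9.5064 × 47.95 × 4.8888 = 5.1255 mm/d
ETc = Kc × ET₀ = 1.24 × 5.1255 = 6.3556 mm/d
Over 31 days: 6.3556 × 31 = 197.024 mm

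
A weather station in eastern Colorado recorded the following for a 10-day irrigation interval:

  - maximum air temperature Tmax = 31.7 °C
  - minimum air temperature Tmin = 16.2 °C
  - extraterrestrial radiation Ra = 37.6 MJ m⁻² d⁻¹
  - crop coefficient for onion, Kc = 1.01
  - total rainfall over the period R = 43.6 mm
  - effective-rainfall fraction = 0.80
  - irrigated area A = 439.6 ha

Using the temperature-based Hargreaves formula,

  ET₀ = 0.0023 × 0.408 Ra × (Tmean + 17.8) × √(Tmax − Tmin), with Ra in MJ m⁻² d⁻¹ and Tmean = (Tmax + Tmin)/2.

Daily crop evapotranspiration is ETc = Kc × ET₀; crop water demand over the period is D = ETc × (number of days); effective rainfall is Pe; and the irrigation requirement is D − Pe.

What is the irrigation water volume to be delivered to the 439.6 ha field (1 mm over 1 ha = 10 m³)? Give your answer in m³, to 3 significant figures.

Tmean = (31.7 + 16.2)/2 = 23.95 °C
0.408 Ra = 0.408 × 37.6 = 15.3408 mm/d equivalent
ET₀ = 0.0023 × 15.3408 × (23.95 + 17.8) × √15.5 = 0.0023 × 15.3408 × 41.75 × 3.9370 = 5.7996 mm/d
ETc = Kc × ET₀ = 1.01 × 5.7996 = 5.8576 mm/d
Crop demand D = ETc × 10 d = 5.8576 × 10 = 58.576 mm
Pe = 0.80 × 43.6 = 34.880 mm
D − Pe = 58.576 − 34.880 = 23.696 mm
Volume = 23.696 mm × 439.6 ha × 10 = 104167.6 m³

104000 m³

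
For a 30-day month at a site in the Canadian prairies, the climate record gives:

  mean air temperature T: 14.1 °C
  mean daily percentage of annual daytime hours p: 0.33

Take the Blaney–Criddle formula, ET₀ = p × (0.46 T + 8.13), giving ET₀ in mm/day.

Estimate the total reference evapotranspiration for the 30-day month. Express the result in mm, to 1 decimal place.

144.7 mm

ET₀ = 0.33 × (0.46 × 14.1 + 8.13) = 0.33 × 14.616 = 4.8233 mm/d
Monthly total = 4.8233 × 30 = 144.699 mm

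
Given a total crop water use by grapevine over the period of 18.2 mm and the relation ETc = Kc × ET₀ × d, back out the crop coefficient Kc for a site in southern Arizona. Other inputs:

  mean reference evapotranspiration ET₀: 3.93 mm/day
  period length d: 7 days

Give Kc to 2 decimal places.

ETc = Kc × ET₀ × d  ⇒  Kc = ETc / (ET₀ × d)
Kc = 18.2 / (3.93 × 7) = 18.2 / 27.51 = 0.6616

0.66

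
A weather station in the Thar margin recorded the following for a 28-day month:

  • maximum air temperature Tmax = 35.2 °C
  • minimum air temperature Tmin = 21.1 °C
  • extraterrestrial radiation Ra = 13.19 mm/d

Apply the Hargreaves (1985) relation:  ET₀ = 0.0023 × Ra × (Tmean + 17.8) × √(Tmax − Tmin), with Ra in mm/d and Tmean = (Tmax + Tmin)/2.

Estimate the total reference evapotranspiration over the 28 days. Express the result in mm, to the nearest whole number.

Tmean = (35.2 + 21.1)/2 = 28.15 °C
ET₀ = 0.0023 × 13.19 × (28.15 + 17.8) × √14.1 = 0.0023 × 13.19 × 45.95 × 3.7550 = 5.2344 mm/d
Over 28 days: 5.2344 × 28 = 146.563 mm

147 mm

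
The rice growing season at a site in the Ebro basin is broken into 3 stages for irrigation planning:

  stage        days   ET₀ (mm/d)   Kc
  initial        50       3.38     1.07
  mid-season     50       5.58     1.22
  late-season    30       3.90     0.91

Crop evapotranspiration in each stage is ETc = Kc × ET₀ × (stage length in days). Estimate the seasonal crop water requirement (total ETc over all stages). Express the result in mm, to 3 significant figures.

initial: 1.07 × 3.38 × 50 = 180.83 mm
mid-season: 1.22 × 5.58 × 50 = 340.38 mm
late-season: 0.91 × 3.90 × 30 = 106.47 mm
Seasonal total = 627.68 mm

628 mm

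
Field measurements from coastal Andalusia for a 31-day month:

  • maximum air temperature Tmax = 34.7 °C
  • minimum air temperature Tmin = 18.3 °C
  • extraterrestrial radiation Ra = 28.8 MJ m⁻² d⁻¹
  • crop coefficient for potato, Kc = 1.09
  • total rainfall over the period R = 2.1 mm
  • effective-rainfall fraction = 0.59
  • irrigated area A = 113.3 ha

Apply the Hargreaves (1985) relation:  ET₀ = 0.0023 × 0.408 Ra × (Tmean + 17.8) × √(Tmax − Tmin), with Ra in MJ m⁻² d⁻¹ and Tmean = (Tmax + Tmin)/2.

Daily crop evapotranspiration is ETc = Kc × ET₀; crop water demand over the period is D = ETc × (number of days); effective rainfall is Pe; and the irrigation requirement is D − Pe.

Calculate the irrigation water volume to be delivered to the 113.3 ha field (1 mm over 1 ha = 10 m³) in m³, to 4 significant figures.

184200 m³

Tmean = (34.7 + 18.3)/2 = 26.50 °C
0.408 Ra = 0.408 × 28.8 = 11.7504 mm/d equivalent
ET₀ = 0.0023 × 11.7504 × (26.50 + 17.8) × √16.4 = 0.0023 × 11.7504 × 44.30 × 4.0497 = 4.8485 mm/d
ETc = Kc × ET₀ = 1.09 × 4.8485 = 5.2849 mm/d
Crop demand D = ETc × 31 d = 5.2849 × 31 = 163.832 mm
Pe = 0.59 × 2.1 = 1.239 mm
D − Pe = 163.832 − 1.239 = 162.593 mm
Volume = 162.593 mm × 113.3 ha × 10 = 184217.9 m³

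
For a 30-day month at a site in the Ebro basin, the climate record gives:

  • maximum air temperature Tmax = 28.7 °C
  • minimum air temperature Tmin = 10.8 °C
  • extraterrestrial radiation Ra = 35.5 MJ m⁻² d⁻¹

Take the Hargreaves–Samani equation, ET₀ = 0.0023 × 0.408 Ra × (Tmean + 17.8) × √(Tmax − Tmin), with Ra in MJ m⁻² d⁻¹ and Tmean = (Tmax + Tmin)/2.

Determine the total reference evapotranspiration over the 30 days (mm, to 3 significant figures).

159 mm

Tmean = (28.7 + 10.8)/2 = 19.75 °C
0.408 Ra = 0.408 × 35.5 = 14.4840 mm/d equivalent
ET₀ = 0.0023 × 14.4840 × (19.75 + 17.8) × √17.9 = 0.0023 × 14.4840 × 37.55 × 4.2308 = 5.2924 mm/d
Over 30 days: 5.2924 × 30 = 158.772 mm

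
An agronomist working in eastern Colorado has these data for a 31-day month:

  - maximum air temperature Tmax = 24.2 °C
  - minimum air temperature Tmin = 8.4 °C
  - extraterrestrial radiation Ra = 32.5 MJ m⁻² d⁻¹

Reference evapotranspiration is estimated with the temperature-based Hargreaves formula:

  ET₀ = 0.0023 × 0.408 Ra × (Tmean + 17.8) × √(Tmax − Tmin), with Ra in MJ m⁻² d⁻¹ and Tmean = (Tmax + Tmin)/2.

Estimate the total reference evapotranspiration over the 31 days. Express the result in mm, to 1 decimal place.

128.1 mm

Tmean = (24.2 + 8.4)/2 = 16.30 °C
0.408 Ra = 0.408 × 32.5 = 13.2600 mm/d equivalent
ET₀ = 0.0023 × 13.2600 × (16.30 + 17.8) × √15.8 = 0.0023 × 13.2600 × 34.10 × 3.9749 = 4.1338 mm/d
Over 31 days: 4.1338 × 31 = 128.148 mm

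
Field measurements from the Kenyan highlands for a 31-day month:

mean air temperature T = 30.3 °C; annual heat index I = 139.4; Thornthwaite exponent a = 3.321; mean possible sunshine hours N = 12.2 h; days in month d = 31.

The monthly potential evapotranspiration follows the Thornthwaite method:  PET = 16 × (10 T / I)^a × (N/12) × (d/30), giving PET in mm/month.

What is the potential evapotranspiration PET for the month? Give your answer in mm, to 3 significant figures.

10T/I = 10 × 30.3 / 139.4 = 2.1736
(10T/I)^a = 2.1736^3.321 = 13.1757
Uncorrected PET = 16 × 13.1757 = 210.811 mm
Correction = (N/12)(d/30) = (12.2/12)(31/30) = 1.0506
PET = 210.811 × 1.0506 = 221.478 mm/month

221 mm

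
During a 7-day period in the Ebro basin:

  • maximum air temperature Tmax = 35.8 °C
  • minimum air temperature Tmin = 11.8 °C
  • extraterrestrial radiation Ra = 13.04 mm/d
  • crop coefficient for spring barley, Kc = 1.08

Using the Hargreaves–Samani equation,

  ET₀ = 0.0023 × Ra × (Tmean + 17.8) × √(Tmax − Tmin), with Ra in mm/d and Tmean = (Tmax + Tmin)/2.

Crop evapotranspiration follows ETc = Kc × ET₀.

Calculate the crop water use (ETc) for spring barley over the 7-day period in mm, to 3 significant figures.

Tmean = (35.8 + 11.8)/2 = 23.80 °C
ET₀ = 0.0023 × 13.04 × (23.80 + 17.8) × √24.0 = 0.0023 × 13.04 × 41.60 × 4.8990 = 6.1123 mm/d
ETc = Kc × ET₀ = 1.08 × 6.1123 = 6.6013 mm/d
Over 7 days: 6.6013 × 7 = 46.209 mm

46.2 mm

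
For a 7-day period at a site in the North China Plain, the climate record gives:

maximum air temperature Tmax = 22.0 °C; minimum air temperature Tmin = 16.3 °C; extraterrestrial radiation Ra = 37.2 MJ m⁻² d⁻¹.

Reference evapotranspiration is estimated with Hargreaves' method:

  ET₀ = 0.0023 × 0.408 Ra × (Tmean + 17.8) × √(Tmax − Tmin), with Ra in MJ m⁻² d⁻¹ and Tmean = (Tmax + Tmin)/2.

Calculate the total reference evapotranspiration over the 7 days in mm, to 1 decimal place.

Tmean = (22.0 + 16.3)/2 = 19.15 °C
0.408 Ra = 0.408 × 37.2 = 15.1776 mm/d equivalent
ET₀ = 0.0023 × 15.1776 × (19.15 + 17.8) × √5.7 = 0.0023 × 15.1776 × 36.95 × 2.3875 = 3.0796 mm/d
Over 7 days: 3.0796 × 7 = 21.557 mm

21.6 mm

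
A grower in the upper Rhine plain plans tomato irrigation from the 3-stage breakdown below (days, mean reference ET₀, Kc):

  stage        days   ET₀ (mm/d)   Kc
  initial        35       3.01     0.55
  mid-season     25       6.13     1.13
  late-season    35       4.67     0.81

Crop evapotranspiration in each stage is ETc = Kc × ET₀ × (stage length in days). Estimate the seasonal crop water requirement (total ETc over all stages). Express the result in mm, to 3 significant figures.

initial: 0.55 × 3.01 × 35 = 57.94 mm
mid-season: 1.13 × 6.13 × 25 = 173.17 mm
late-season: 0.81 × 4.67 × 35 = 132.39 mm
Seasonal total = 363.50 mm

364 mm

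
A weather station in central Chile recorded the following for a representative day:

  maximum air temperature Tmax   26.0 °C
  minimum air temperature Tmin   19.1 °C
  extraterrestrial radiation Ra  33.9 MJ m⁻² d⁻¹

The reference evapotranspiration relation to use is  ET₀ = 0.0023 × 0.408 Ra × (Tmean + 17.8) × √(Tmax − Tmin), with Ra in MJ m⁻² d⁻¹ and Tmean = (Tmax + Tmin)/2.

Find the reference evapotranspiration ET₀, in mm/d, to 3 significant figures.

Tmean = (26.0 + 19.1)/2 = 22.55 °C
0.408 Ra = 0.408 × 33.9 = 13.8312 mm/d equivalent
ET₀ = 0.0023 × 13.8312 × (22.55 + 17.8) × √6.9 = 0.0023 × 13.8312 × 40.35 × 2.6268 = 3.3718 mm/d

3.37 mm/d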